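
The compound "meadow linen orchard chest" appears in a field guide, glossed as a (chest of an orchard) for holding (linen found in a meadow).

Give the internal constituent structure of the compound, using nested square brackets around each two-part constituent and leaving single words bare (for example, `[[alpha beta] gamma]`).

Whole compound: head "chest" (specifically "orchard chest"), modifier "meadow linen".
Inside "meadow linen": head "linen", modifier "meadow".
Inside "orchard chest": head "chest", modifier "orchard".
Putting it together: [[meadow linen] [orchard chest]].

[[meadow linen] [orchard chest]]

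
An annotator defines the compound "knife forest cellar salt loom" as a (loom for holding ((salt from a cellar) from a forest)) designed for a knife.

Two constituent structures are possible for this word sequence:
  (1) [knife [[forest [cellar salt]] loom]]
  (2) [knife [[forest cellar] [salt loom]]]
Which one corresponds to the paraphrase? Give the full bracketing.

The paraphrase's head is the "loom" part ("forest cellar salt loom"); its modifier is "knife".
That top-level split, carried through the inner groups, gives [knife [[forest [cellar salt]] loom]].

[knife [[forest [cellar salt]] loom]]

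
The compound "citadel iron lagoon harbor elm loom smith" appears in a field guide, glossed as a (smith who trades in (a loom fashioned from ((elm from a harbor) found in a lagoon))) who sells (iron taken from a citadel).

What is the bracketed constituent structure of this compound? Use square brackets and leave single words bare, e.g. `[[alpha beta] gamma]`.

[[citadel iron] [[[lagoon [harbor elm]] loom] smith]]

The outermost head in the paraphrase is "smith" (specifically "lagoon harbor elm loom smith"), modified by "citadel iron".
Within "citadel iron", the head is "iron" and the modifier is "citadel".
Within "lagoon harbor elm loom smith", the head is "smith" and the modifier is "lagoon harbor elm loom".
Within "lagoon harbor elm loom", the head is "loom" and the modifier is "lagoon harbor elm".
Within "lagoon harbor elm", the head is "elm" (specifically "harbor elm") and the modifier is "lagoon".
Within "harbor elm", the head is "elm" and the modifier is "harbor".
Assembled: [[citadel iron] [[[lagoon [harbor elm]] loom] smith]].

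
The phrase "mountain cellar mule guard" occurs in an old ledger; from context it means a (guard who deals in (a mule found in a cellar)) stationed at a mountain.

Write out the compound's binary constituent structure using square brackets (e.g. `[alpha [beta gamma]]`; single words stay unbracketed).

The outermost head in the paraphrase is "guard" (specifically "cellar mule guard"), modified by "mountain".
Within "cellar mule guard", the head is "guard" and the modifier is "cellar mule".
Within "cellar mule", the head is "mule" and the modifier is "cellar".
Putting it together: [mountain [[cellar mule] guard]].

[mountain [[cellar mule] guard]]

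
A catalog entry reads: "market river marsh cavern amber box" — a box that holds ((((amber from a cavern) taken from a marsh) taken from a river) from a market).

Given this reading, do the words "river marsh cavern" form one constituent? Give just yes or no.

no

The top-level split is [market river marsh cavern amber] [box]; the full structure is [[market [river [marsh [cavern amber]]]] box].
"river marsh cavern" straddles a constituent boundary, so it is not a single unit.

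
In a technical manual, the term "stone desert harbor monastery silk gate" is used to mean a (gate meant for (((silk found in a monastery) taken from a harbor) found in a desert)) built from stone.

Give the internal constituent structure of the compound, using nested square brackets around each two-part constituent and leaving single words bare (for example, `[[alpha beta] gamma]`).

[stone [[desert [harbor [monastery silk]]] gate]]

The outermost head in the paraphrase is "gate" (specifically "desert harbor monastery silk gate"), modified by "stone".
Inside "desert harbor monastery silk gate": head "gate", modifier "desert harbor monastery silk".
Inside "desert harbor monastery silk": head "silk" (specifically "harbor monastery silk"), modifier "desert".
Inside "harbor monastery silk": head "silk" (specifically "monastery silk"), modifier "harbor".
Inside "monastery silk": head "silk", modifier "monastery".
Assembled: [stone [[desert [harbor [monastery silk]]] gate]].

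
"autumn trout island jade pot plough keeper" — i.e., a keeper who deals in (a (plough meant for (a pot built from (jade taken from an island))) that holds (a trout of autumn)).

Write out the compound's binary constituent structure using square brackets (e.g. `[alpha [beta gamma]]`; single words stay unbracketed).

[[[autumn trout] [[[island jade] pot] plough]] keeper]

The outermost head in the paraphrase is "keeper", modified by "autumn trout island jade pot plough".
Within "autumn trout island jade pot plough", the head is "plough" (specifically "island jade pot plough") and the modifier is "autumn trout".
Within "autumn trout", the head is "trout" and the modifier is "autumn".
Within "island jade pot plough", the head is "plough" and the modifier is "island jade pot".
Within "island jade pot", the head is "pot" and the modifier is "island jade".
Within "island jade", the head is "jade" and the modifier is "island".
So the structure is [[[autumn trout] [[[island jade] pot] plough]] keeper].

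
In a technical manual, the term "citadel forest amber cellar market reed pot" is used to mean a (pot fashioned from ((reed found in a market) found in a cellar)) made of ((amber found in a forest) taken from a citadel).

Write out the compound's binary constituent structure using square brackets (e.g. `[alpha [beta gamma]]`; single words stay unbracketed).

[[citadel [forest amber]] [[cellar [market reed]] pot]]

At the top level: head "pot" (specifically "cellar market reed pot"); modifier "citadel forest amber".
"citadel forest amber" → head "amber" (specifically "forest amber"), modifier "citadel".
"forest amber" → head "amber", modifier "forest".
"cellar market reed pot" → head "pot", modifier "cellar market reed".
"cellar market reed" → head "reed" (specifically "market reed"), modifier "cellar".
"market reed" → head "reed", modifier "market".
Assembled: [[citadel [forest amber]] [[cellar [market reed]] pot]].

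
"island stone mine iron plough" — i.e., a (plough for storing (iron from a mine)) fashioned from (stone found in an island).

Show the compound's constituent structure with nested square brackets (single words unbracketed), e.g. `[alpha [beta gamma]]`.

The outermost head in the paraphrase is "plough" (specifically "mine iron plough"), modified by "island stone".
Within "island stone", the head is "stone" and the modifier is "island".
Within "mine iron plough", the head is "plough" and the modifier is "mine iron".
Within "mine iron", the head is "iron" and the modifier is "mine".
Assembled: [[island stone] [[mine iron] plough]].

[[island stone] [[mine iron] plough]]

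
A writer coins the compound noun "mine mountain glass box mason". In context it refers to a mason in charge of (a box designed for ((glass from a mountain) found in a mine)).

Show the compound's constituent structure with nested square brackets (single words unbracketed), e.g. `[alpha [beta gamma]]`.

The outermost head in the paraphrase is "mason", modified by "mine mountain glass box".
Within "mine mountain glass box", the head is "box" and the modifier is "mine mountain glass".
Within "mine mountain glass", the head is "glass" (specifically "mountain glass") and the modifier is "mine".
Within "mountain glass", the head is "glass" and the modifier is "mountain".
So the structure is [[[mine [mountain glass]] box] mason].

[[[mine [mountain glass]] box] mason]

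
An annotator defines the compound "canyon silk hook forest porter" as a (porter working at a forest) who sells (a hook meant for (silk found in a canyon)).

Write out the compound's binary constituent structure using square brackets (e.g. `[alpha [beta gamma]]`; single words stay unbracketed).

[[[canyon silk] hook] [forest porter]]

The outermost head in the paraphrase is "porter" (specifically "forest porter"), modified by "canyon silk hook".
Within "canyon silk hook", the head is "hook" and the modifier is "canyon silk".
Within "canyon silk", the head is "silk" and the modifier is "canyon".
Within "forest porter", the head is "porter" and the modifier is "forest".
So the structure is [[[canyon silk] hook] [forest porter]].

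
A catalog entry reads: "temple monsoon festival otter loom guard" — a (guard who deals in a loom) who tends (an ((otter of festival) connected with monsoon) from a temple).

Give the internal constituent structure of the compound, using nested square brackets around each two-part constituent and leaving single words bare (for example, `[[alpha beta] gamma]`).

[[temple [monsoon [festival otter]]] [loom guard]]

The outermost head in the paraphrase is "guard" (specifically "loom guard"), modified by "temple monsoon festival otter".
Within "temple monsoon festival otter", the head is "otter" (specifically "monsoon festival otter") and the modifier is "temple".
Within "monsoon festival otter", the head is "otter" (specifically "festival otter") and the modifier is "monsoon".
Within "festival otter", the head is "otter" and the modifier is "festival".
Within "loom guard", the head is "guard" and the modifier is "loom".
Putting it together: [[temple [monsoon [festival otter]]] [loom guard]].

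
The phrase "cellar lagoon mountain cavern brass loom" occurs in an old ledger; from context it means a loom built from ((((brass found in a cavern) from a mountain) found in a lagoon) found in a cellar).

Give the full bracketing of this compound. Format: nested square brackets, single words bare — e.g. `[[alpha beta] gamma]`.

[[cellar [lagoon [mountain [cavern brass]]]] loom]

Overall it is a kind of loom; the modifier is "cellar lagoon mountain cavern brass".
"cellar lagoon mountain cavern brass" → head "brass" (specifically "lagoon mountain cavern brass"), modifier "cellar".
"lagoon mountain cavern brass" → head "brass" (specifically "mountain cavern brass"), modifier "lagoon".
"mountain cavern brass" → head "brass" (specifically "cavern brass"), modifier "mountain".
"cavern brass" → head "brass", modifier "cavern".
So the structure is [[cellar [lagoon [mountain [cavern brass]]]] loom].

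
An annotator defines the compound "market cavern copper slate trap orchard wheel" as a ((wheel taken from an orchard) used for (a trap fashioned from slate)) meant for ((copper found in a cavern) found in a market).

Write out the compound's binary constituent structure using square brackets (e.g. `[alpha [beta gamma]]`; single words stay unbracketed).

[[market [cavern copper]] [[slate trap] [orchard wheel]]]

Overall it is a kind of wheel (specifically "slate trap orchard wheel"); the modifier is "market cavern copper".
Inside "market cavern copper": head "copper" (specifically "cavern copper"), modifier "market".
Inside "cavern copper": head "copper", modifier "cavern".
Inside "slate trap orchard wheel": head "wheel" (specifically "orchard wheel"), modifier "slate trap".
Inside "slate trap": head "trap", modifier "slate".
Inside "orchard wheel": head "wheel", modifier "orchard".
Putting it together: [[market [cavern copper]] [[slate trap] [orchard wheel]]].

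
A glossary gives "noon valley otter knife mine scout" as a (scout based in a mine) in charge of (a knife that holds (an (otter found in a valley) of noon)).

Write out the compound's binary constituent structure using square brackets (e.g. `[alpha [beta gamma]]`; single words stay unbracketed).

[[[noon [valley otter]] knife] [mine scout]]

Overall it is a kind of scout (specifically "mine scout"); the modifier is "noon valley otter knife".
Within "noon valley otter knife", the head is "knife" and the modifier is "noon valley otter".
Within "noon valley otter", the head is "otter" (specifically "valley otter") and the modifier is "noon".
Within "valley otter", the head is "otter" and the modifier is "valley".
Within "mine scout", the head is "scout" and the modifier is "mine".
Assembled: [[[noon [valley otter]] knife] [mine scout]].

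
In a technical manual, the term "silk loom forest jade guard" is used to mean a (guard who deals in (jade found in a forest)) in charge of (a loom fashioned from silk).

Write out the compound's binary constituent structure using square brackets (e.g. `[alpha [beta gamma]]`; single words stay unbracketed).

[[silk loom] [[forest jade] guard]]

Whole compound: head "guard" (specifically "forest jade guard"), modifier "silk loom".
Inside "silk loom": head "loom", modifier "silk".
Inside "forest jade guard": head "guard", modifier "forest jade".
Inside "forest jade": head "jade", modifier "forest".
So the structure is [[silk loom] [[forest jade] guard]].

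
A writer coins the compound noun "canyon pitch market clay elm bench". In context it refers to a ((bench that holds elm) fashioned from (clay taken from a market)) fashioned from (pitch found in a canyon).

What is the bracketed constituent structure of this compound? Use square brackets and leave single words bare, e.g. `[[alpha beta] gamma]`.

[[canyon pitch] [[market clay] [elm bench]]]

Overall it is a kind of bench (specifically "market clay elm bench"); the modifier is "canyon pitch".
Within "canyon pitch", the head is "pitch" and the modifier is "canyon".
Within "market clay elm bench", the head is "bench" (specifically "elm bench") and the modifier is "market clay".
Within "market clay", the head is "clay" and the modifier is "market".
Within "elm bench", the head is "bench" and the modifier is "elm".
So the structure is [[canyon pitch] [[market clay] [elm bench]]].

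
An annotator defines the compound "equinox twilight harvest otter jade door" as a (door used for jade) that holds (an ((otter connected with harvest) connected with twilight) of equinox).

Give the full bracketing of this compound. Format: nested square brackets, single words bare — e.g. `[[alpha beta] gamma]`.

Whole compound: head "door" (specifically "jade door"), modifier "equinox twilight harvest otter".
Inside "equinox twilight harvest otter": head "otter" (specifically "twilight harvest otter"), modifier "equinox".
Inside "twilight harvest otter": head "otter" (specifically "harvest otter"), modifier "twilight".
Inside "harvest otter": head "otter", modifier "harvest".
Inside "jade door": head "door", modifier "jade".
Assembled: [[equinox [twilight [harvest otter]]] [jade door]].

[[equinox [twilight [harvest otter]]] [jade door]]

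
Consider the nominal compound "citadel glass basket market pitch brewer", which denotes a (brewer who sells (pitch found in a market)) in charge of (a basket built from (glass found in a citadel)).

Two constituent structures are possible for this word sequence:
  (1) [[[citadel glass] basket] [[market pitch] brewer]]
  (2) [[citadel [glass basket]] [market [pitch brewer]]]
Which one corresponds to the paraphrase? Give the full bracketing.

The paraphrase's head is the "brewer" part ("market pitch brewer"); its modifier is "citadel glass basket".
That top-level split, carried through the inner groups, gives [[[citadel glass] basket] [[market pitch] brewer]].

[[[citadel glass] basket] [[market pitch] brewer]]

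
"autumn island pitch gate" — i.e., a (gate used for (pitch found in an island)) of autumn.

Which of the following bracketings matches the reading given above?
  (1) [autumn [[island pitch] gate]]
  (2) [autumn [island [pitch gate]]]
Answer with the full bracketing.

The paraphrase's head is the "gate" part ("island pitch gate"); its modifier is "autumn".
That top-level split, carried through the inner groups, gives [autumn [[island pitch] gate]].

[autumn [[island pitch] gate]]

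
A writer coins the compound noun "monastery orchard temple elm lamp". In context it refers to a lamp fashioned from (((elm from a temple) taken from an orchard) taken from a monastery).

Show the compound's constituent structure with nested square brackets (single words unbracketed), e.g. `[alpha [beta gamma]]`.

[[monastery [orchard [temple elm]]] lamp]

At the top level: head "lamp"; modifier "monastery orchard temple elm".
Inside "monastery orchard temple elm": head "elm" (specifically "orchard temple elm"), modifier "monastery".
Inside "orchard temple elm": head "elm" (specifically "temple elm"), modifier "orchard".
Inside "temple elm": head "elm", modifier "temple".
Assembled: [[monastery [orchard [temple elm]]] lamp].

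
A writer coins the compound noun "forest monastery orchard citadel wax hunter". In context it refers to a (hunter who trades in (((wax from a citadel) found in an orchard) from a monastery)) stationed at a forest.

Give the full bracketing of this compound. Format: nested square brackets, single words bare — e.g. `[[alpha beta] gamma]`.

[forest [[monastery [orchard [citadel wax]]] hunter]]

The outermost head in the paraphrase is "hunter" (specifically "monastery orchard citadel wax hunter"), modified by "forest".
Inside "monastery orchard citadel wax hunter": head "hunter", modifier "monastery orchard citadel wax".
Inside "monastery orchard citadel wax": head "wax" (specifically "orchard citadel wax"), modifier "monastery".
Inside "orchard citadel wax": head "wax" (specifically "citadel wax"), modifier "orchard".
Inside "citadel wax": head "wax", modifier "citadel".
Putting it together: [forest [[monastery [orchard [citadel wax]]] hunter]].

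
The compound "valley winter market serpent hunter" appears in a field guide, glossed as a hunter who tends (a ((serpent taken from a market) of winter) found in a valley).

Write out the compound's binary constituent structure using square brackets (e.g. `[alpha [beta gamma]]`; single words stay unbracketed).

[[valley [winter [market serpent]]] hunter]

At the top level: head "hunter"; modifier "valley winter market serpent".
"valley winter market serpent" → head "serpent" (specifically "winter market serpent"), modifier "valley".
"winter market serpent" → head "serpent" (specifically "market serpent"), modifier "winter".
"market serpent" → head "serpent", modifier "market".
Putting it together: [[valley [winter [market serpent]]] hunter].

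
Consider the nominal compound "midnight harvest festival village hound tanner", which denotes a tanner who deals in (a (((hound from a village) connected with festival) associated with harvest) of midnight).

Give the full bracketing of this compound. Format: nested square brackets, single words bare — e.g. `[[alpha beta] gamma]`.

Whole compound: head "tanner", modifier "midnight harvest festival village hound".
Inside "midnight harvest festival village hound": head "hound" (specifically "harvest festival village hound"), modifier "midnight".
Inside "harvest festival village hound": head "hound" (specifically "festival village hound"), modifier "harvest".
Inside "festival village hound": head "hound" (specifically "village hound"), modifier "festival".
Inside "village hound": head "hound", modifier "village".
Putting it together: [[midnight [harvest [festival [village hound]]]] tanner].

[[midnight [harvest [festival [village hound]]]] tanner]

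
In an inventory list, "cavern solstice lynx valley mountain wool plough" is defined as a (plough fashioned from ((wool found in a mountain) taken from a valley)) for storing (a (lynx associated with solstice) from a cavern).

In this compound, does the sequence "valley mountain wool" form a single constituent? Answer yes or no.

The paraphrase groups the words so that "valley mountain wool" is one unit: it corresponds to a single parenthesized sub-phrase.
The full structure is [[cavern [solstice lynx]] [[valley [mountain wool]] plough]], in which [valley mountain wool] is a constituent.

yes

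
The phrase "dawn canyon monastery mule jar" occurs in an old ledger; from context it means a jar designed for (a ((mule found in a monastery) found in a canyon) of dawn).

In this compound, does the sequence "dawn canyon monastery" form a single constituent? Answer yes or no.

The top-level split is [dawn canyon monastery mule] [jar]; the full structure is [[dawn [canyon [monastery mule]]] jar].
"dawn canyon monastery" straddles a constituent boundary, so it is not a single unit.

no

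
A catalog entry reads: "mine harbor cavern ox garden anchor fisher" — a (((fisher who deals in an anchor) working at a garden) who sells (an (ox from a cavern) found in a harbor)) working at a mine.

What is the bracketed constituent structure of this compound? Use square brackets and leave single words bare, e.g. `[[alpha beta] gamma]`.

Whole compound: head "fisher" (specifically "harbor cavern ox garden anchor fisher"), modifier "mine".
Inside "harbor cavern ox garden anchor fisher": head "fisher" (specifically "garden anchor fisher"), modifier "harbor cavern ox".
Inside "harbor cavern ox": head "ox" (specifically "cavern ox"), modifier "harbor".
Inside "cavern ox": head "ox", modifier "cavern".
Inside "garden anchor fisher": head "fisher" (specifically "anchor fisher"), modifier "garden".
Inside "anchor fisher": head "fisher", modifier "anchor".
Putting it together: [mine [[harbor [cavern ox]] [garden [anchor fisher]]]].

[mine [[harbor [cavern ox]] [garden [anchor fisher]]]]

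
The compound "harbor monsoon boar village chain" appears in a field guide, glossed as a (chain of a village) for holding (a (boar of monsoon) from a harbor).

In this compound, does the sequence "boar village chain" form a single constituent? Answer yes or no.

The top-level split is [harbor monsoon boar] [village chain]; the full structure is [[harbor [monsoon boar]] [village chain]].
"boar village chain" straddles a constituent boundary, so it is not a single unit.

no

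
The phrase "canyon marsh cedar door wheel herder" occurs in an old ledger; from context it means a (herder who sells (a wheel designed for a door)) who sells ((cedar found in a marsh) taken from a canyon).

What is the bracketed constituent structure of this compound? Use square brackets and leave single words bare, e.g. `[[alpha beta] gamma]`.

[[canyon [marsh cedar]] [[door wheel] herder]]

Overall it is a kind of herder (specifically "door wheel herder"); the modifier is "canyon marsh cedar".
"canyon marsh cedar" → head "cedar" (specifically "marsh cedar"), modifier "canyon".
"marsh cedar" → head "cedar", modifier "marsh".
"door wheel herder" → head "herder", modifier "door wheel".
"door wheel" → head "wheel", modifier "door".
So the structure is [[canyon [marsh cedar]] [[door wheel] herder]].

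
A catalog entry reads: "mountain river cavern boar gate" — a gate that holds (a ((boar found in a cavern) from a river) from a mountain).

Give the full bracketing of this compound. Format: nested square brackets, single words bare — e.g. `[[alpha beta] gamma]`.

[[mountain [river [cavern boar]]] gate]

At the top level: head "gate"; modifier "mountain river cavern boar".
Within "mountain river cavern boar", the head is "boar" (specifically "river cavern boar") and the modifier is "mountain".
Within "river cavern boar", the head is "boar" (specifically "cavern boar") and the modifier is "river".
Within "cavern boar", the head is "boar" and the modifier is "cavern".
Assembled: [[mountain [river [cavern boar]]] gate].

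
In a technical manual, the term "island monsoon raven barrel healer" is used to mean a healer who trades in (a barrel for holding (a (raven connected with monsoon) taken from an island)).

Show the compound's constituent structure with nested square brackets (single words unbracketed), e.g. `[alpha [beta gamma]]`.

Overall it is a kind of healer; the modifier is "island monsoon raven barrel".
Inside "island monsoon raven barrel": head "barrel", modifier "island monsoon raven".
Inside "island monsoon raven": head "raven" (specifically "monsoon raven"), modifier "island".
Inside "monsoon raven": head "raven", modifier "monsoon".
So the structure is [[[island [monsoon raven]] barrel] healer].

[[[island [monsoon raven]] barrel] healer]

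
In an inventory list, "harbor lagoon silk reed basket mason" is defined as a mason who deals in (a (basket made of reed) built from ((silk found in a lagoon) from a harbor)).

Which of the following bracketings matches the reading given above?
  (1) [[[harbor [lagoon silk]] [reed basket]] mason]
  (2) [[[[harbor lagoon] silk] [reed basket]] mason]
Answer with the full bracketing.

The paraphrase's head is the "mason" part ("mason"); its modifier is "harbor lagoon silk reed basket".
That top-level split, carried through the inner groups, gives [[[harbor [lagoon silk]] [reed basket]] mason].

[[[harbor [lagoon silk]] [reed basket]] mason]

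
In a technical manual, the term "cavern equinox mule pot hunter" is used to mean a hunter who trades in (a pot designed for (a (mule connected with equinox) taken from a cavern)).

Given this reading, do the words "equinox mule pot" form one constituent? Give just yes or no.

no

The top-level split is [cavern equinox mule pot] [hunter]; the full structure is [[[cavern [equinox mule]] pot] hunter].
"equinox mule pot" straddles a constituent boundary, so it is not a single unit.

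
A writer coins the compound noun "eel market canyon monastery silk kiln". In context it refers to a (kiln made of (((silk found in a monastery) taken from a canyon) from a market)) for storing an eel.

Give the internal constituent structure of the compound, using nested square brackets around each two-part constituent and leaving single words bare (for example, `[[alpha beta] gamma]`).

[eel [[market [canyon [monastery silk]]] kiln]]

Overall it is a kind of kiln (specifically "market canyon monastery silk kiln"); the modifier is "eel".
Inside "market canyon monastery silk kiln": head "kiln", modifier "market canyon monastery silk".
Inside "market canyon monastery silk": head "silk" (specifically "canyon monastery silk"), modifier "market".
Inside "canyon monastery silk": head "silk" (specifically "monastery silk"), modifier "canyon".
Inside "monastery silk": head "silk", modifier "monastery".
Putting it together: [eel [[market [canyon [monastery silk]]] kiln]].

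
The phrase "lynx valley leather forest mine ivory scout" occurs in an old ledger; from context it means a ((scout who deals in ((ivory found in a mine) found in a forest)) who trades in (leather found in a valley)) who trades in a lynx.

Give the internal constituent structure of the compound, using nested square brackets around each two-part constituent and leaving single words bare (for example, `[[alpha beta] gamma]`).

[lynx [[valley leather] [[forest [mine ivory]] scout]]]

The outermost head in the paraphrase is "scout" (specifically "valley leather forest mine ivory scout"), modified by "lynx".
Inside "valley leather forest mine ivory scout": head "scout" (specifically "forest mine ivory scout"), modifier "valley leather".
Inside "valley leather": head "leather", modifier "valley".
Inside "forest mine ivory scout": head "scout", modifier "forest mine ivory".
Inside "forest mine ivory": head "ivory" (specifically "mine ivory"), modifier "forest".
Inside "mine ivory": head "ivory", modifier "mine".
Assembled: [lynx [[valley leather] [[forest [mine ivory]] scout]]].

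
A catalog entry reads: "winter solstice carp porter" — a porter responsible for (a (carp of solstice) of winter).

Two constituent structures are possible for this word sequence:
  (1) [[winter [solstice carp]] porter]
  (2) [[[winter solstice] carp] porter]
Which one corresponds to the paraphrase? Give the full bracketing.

[[winter [solstice carp]] porter]

The paraphrase's head is the "porter" part ("porter"); its modifier is "winter solstice carp".
That top-level split, carried through the inner groups, gives [[winter [solstice carp]] porter].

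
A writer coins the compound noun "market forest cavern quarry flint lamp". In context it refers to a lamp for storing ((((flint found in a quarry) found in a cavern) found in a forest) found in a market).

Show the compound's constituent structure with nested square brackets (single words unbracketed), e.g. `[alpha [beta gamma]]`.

[[market [forest [cavern [quarry flint]]]] lamp]

Whole compound: head "lamp", modifier "market forest cavern quarry flint".
"market forest cavern quarry flint" → head "flint" (specifically "forest cavern quarry flint"), modifier "market".
"forest cavern quarry flint" → head "flint" (specifically "cavern quarry flint"), modifier "forest".
"cavern quarry flint" → head "flint" (specifically "quarry flint"), modifier "cavern".
"quarry flint" → head "flint", modifier "quarry".
Assembled: [[market [forest [cavern [quarry flint]]]] lamp].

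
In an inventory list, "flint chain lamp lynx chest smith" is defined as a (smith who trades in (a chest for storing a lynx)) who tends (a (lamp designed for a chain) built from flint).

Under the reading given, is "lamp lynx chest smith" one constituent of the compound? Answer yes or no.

no

The top-level split is [flint chain lamp] [lynx chest smith]; the full structure is [[flint [chain lamp]] [[lynx chest] smith]].
"lamp lynx chest smith" straddles a constituent boundary, so it is not a single unit.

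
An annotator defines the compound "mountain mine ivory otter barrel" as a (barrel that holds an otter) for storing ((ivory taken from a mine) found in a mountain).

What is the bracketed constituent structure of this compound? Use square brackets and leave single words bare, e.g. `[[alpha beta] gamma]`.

[[mountain [mine ivory]] [otter barrel]]

At the top level: head "barrel" (specifically "otter barrel"); modifier "mountain mine ivory".
Inside "mountain mine ivory": head "ivory" (specifically "mine ivory"), modifier "mountain".
Inside "mine ivory": head "ivory", modifier "mine".
Inside "otter barrel": head "barrel", modifier "otter".
Putting it together: [[mountain [mine ivory]] [otter barrel]].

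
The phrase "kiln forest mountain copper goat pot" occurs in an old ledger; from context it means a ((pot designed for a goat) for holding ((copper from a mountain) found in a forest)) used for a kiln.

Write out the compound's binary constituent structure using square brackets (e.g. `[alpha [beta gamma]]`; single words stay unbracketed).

[kiln [[forest [mountain copper]] [goat pot]]]

Whole compound: head "pot" (specifically "forest mountain copper goat pot"), modifier "kiln".
Inside "forest mountain copper goat pot": head "pot" (specifically "goat pot"), modifier "forest mountain copper".
Inside "forest mountain copper": head "copper" (specifically "mountain copper"), modifier "forest".
Inside "mountain copper": head "copper", modifier "mountain".
Inside "goat pot": head "pot", modifier "goat".
Putting it together: [kiln [[forest [mountain copper]] [goat pot]]].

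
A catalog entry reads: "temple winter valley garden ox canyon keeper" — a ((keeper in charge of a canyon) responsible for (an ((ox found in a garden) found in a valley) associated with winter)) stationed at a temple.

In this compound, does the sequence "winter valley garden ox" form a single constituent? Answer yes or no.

The paraphrase groups the words so that "winter valley garden ox" is one unit: it corresponds to a single parenthesized sub-phrase.
The full structure is [temple [[winter [valley [garden ox]]] [canyon keeper]]], in which [winter valley garden ox] is a constituent.

yes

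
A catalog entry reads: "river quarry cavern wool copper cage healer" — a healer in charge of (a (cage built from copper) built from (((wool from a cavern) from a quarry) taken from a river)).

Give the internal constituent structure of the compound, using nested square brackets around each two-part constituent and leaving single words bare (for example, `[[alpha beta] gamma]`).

[[[river [quarry [cavern wool]]] [copper cage]] healer]

Overall it is a kind of healer; the modifier is "river quarry cavern wool copper cage".
Inside "river quarry cavern wool copper cage": head "cage" (specifically "copper cage"), modifier "river quarry cavern wool".
Inside "river quarry cavern wool": head "wool" (specifically "quarry cavern wool"), modifier "river".
Inside "quarry cavern wool": head "wool" (specifically "cavern wool"), modifier "quarry".
Inside "cavern wool": head "wool", modifier "cavern".
Inside "copper cage": head "cage", modifier "copper".
Putting it together: [[[river [quarry [cavern wool]]] [copper cage]] healer].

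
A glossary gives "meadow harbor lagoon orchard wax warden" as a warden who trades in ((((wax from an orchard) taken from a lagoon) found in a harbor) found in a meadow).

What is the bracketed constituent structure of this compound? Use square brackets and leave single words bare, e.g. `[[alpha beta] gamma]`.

[[meadow [harbor [lagoon [orchard wax]]]] warden]

Overall it is a kind of warden; the modifier is "meadow harbor lagoon orchard wax".
Within "meadow harbor lagoon orchard wax", the head is "wax" (specifically "harbor lagoon orchard wax") and the modifier is "meadow".
Within "harbor lagoon orchard wax", the head is "wax" (specifically "lagoon orchard wax") and the modifier is "harbor".
Within "lagoon orchard wax", the head is "wax" (specifically "orchard wax") and the modifier is "lagoon".
Within "orchard wax", the head is "wax" and the modifier is "orchard".
Assembled: [[meadow [harbor [lagoon [orchard wax]]]] warden].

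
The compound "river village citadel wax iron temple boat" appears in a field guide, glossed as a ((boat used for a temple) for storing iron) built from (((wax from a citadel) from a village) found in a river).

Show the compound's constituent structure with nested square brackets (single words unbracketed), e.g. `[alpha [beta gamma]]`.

At the top level: head "boat" (specifically "iron temple boat"); modifier "river village citadel wax".
"river village citadel wax" → head "wax" (specifically "village citadel wax"), modifier "river".
"village citadel wax" → head "wax" (specifically "citadel wax"), modifier "village".
"citadel wax" → head "wax", modifier "citadel".
"iron temple boat" → head "boat" (specifically "temple boat"), modifier "iron".
"temple boat" → head "boat", modifier "temple".
Assembled: [[river [village [citadel wax]]] [iron [temple boat]]].

[[river [village [citadel wax]]] [iron [temple boat]]]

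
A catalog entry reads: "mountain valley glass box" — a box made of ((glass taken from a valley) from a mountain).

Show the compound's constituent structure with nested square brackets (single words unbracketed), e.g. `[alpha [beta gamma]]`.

The outermost head in the paraphrase is "box", modified by "mountain valley glass".
Within "mountain valley glass", the head is "glass" (specifically "valley glass") and the modifier is "mountain".
Within "valley glass", the head is "glass" and the modifier is "valley".
Assembled: [[mountain [valley glass]] box].

[[mountain [valley glass]] box]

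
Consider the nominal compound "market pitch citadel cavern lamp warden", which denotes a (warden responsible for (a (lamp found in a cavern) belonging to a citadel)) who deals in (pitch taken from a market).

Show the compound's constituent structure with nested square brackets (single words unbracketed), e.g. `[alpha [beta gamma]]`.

At the top level: head "warden" (specifically "citadel cavern lamp warden"); modifier "market pitch".
Inside "market pitch": head "pitch", modifier "market".
Inside "citadel cavern lamp warden": head "warden", modifier "citadel cavern lamp".
Inside "citadel cavern lamp": head "lamp" (specifically "cavern lamp"), modifier "citadel".
Inside "cavern lamp": head "lamp", modifier "cavern".
Putting it together: [[market pitch] [[citadel [cavern lamp]] warden]].

[[market pitch] [[citadel [cavern lamp]] warden]]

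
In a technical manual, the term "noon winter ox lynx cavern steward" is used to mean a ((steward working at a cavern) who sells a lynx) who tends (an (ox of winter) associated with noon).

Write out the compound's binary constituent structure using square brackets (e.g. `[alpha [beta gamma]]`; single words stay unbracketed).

The outermost head in the paraphrase is "steward" (specifically "lynx cavern steward"), modified by "noon winter ox".
Within "noon winter ox", the head is "ox" (specifically "winter ox") and the modifier is "noon".
Within "winter ox", the head is "ox" and the modifier is "winter".
Within "lynx cavern steward", the head is "steward" (specifically "cavern steward") and the modifier is "lynx".
Within "cavern steward", the head is "steward" and the modifier is "cavern".
Putting it together: [[noon [winter ox]] [lynx [cavern steward]]].

[[noon [winter ox]] [lynx [cavern steward]]]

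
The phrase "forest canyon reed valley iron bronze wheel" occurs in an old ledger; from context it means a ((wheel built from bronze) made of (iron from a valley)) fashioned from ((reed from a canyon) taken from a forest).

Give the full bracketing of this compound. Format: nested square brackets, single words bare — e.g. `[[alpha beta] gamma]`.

[[forest [canyon reed]] [[valley iron] [bronze wheel]]]

Overall it is a kind of wheel (specifically "valley iron bronze wheel"); the modifier is "forest canyon reed".
Inside "forest canyon reed": head "reed" (specifically "canyon reed"), modifier "forest".
Inside "canyon reed": head "reed", modifier "canyon".
Inside "valley iron bronze wheel": head "wheel" (specifically "bronze wheel"), modifier "valley iron".
Inside "valley iron": head "iron", modifier "valley".
Inside "bronze wheel": head "wheel", modifier "bronze".
Putting it together: [[forest [canyon reed]] [[valley iron] [bronze wheel]]].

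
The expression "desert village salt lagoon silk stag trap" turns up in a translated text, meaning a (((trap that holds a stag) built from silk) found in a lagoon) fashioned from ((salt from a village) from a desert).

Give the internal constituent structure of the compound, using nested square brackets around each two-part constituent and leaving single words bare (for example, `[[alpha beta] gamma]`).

[[desert [village salt]] [lagoon [silk [stag trap]]]]

At the top level: head "trap" (specifically "lagoon silk stag trap"); modifier "desert village salt".
"desert village salt" → head "salt" (specifically "village salt"), modifier "desert".
"village salt" → head "salt", modifier "village".
"lagoon silk stag trap" → head "trap" (specifically "silk stag trap"), modifier "lagoon".
"silk stag trap" → head "trap" (specifically "stag trap"), modifier "silk".
"stag trap" → head "trap", modifier "stag".
Assembled: [[desert [village salt]] [lagoon [silk [stag trap]]]].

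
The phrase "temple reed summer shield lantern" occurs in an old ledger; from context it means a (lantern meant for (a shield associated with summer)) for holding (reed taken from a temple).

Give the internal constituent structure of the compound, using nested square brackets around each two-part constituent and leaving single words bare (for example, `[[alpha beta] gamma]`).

At the top level: head "lantern" (specifically "summer shield lantern"); modifier "temple reed".
Inside "temple reed": head "reed", modifier "temple".
Inside "summer shield lantern": head "lantern", modifier "summer shield".
Inside "summer shield": head "shield", modifier "summer".
Assembled: [[temple reed] [[summer shield] lantern]].

[[temple reed] [[summer shield] lantern]]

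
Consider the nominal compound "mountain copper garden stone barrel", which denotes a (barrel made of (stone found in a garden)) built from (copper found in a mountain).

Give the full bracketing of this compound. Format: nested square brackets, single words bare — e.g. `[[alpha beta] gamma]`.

[[mountain copper] [[garden stone] barrel]]

At the top level: head "barrel" (specifically "garden stone barrel"); modifier "mountain copper".
"mountain copper" → head "copper", modifier "mountain".
"garden stone barrel" → head "barrel", modifier "garden stone".
"garden stone" → head "stone", modifier "garden".
So the structure is [[mountain copper] [[garden stone] barrel]].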